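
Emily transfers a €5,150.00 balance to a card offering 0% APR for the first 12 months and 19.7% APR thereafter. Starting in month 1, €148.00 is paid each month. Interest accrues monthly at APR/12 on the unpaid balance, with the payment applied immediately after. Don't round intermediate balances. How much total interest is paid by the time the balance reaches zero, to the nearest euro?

Promo months 1–12 at r₀ = 0%/12 = 0; months 13+ at r₁ = 19.7%/12 = 0.0164167.
After month 12 (no interest yet): B = €5,150.00 − 12·€148.00 = €3,374.00.
Then at r₁ with €148.00/mo: n₂ = −ln(1 − r₁·B/P)/ln(1+r₁) ≈ 28.79 → 29 more payments.
Total paid = 40·€148.00 + €117.26 = €6,037.26; interest = €6,037.26 − €5,150.00 = €887.26.

€887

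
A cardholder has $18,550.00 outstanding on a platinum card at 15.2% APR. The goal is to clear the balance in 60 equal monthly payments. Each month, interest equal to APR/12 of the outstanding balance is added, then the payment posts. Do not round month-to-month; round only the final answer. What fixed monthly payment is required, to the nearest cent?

Monthly rate r = 15.2%/12 = 1.26667% = 0.0126667.
Level-payment amortization: P = B₀·r / (1 − (1+r)^(−n)) = 18550.00·0.0126667 / (1 − 1.01267^(−60)).
Denominator 1 − (1+r)^(−60) = 0.530096033.
P = 234.967 / 0.530096033 ≈ 443.25.

$443.25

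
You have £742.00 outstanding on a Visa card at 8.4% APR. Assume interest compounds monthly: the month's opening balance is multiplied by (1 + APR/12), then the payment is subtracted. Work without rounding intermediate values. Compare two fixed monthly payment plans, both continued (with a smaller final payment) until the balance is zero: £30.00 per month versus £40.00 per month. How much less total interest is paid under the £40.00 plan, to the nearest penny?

Monthly rate r = 8.4%/12 = 0.7% = 0.007.
At £30.00/mo: n = ⌈−ln(1 − rB₀/P)/ln(1+r)⌉ = 28 payments (last £7.63); total interest = total paid − £742.00 = £75.63.
At £40.00/mo: 20 payments (last £37.58); total interest £55.58.
Interest saved = £75.63 − £55.58 = £20.05.

£20.05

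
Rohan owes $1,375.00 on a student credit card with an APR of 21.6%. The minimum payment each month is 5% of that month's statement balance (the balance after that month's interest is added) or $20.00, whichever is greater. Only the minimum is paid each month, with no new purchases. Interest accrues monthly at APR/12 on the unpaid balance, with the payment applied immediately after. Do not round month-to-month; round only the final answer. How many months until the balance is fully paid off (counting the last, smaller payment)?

Monthly rate r = 21.6%/12 = 1.8% = 0.018.
While 5% of the post-interest balance exceeds $20.00, each month B ← (B·(1+r))·(1 − 0.05), i.e. B shrinks by the factor (1+r)·0.95 = 0.9671.
This holds for months 1–38. Entering month 39 the balance is $385.67; 5% of the post-interest balance is now below $20.00, so the flat $20.00 minimum applies from here.
From month 39 a fixed $20.00 at rate r clears $385.67 in 24 more payments. Total: 38 + 24 = 62 months.

62 months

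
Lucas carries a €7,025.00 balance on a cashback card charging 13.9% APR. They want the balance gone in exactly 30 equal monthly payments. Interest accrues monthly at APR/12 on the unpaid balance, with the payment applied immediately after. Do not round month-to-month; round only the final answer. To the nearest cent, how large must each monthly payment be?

€278.54

Monthly rate r = 13.9%/12 = 1.15833% = 0.0115833.
Level-payment amortization: P = B₀·r / (1 − (1+r)^(−n)) = 7025.00·0.0115833 / (1 − 1.01158^(−30)).
Denominator 1 − (1+r)^(−30) = 0.292135653.
P = 81.3729 / 0.292135653 ≈ 278.54.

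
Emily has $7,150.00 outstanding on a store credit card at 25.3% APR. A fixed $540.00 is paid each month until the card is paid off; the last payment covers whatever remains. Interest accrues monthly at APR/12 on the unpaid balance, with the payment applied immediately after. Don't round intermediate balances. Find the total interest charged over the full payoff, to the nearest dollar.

Monthly rate r = 25.3%/12 = 2.10833% = 0.0210833.
Payoff takes n = ⌈−ln(1 − rB₀/P)/ln(1+r)⌉ = ⌈15.689⌉ = 16 payments; the last is $373.24.
Total paid = 15·$540.00 + $373.24 = $8,473.24.
Total interest = total paid − principal = $8,473.24 − $7,150.00 = $1,323.24.

$1,323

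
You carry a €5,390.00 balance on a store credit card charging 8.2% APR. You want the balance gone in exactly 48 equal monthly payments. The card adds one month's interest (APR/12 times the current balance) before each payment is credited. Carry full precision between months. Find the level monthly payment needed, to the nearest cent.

Monthly rate r = 8.2%/12 = 0.683333% = 0.00683333.
Level-payment amortization: P = B₀·r / (1 − (1+r)^(−n)) = 5390.00·0.00683333 / (1 − 1.00683^(−48)).
Denominator 1 − (1+r)^(−48) = 0.278832904.
P = 36.8317 / 0.278832904 ≈ 132.09.

€132.09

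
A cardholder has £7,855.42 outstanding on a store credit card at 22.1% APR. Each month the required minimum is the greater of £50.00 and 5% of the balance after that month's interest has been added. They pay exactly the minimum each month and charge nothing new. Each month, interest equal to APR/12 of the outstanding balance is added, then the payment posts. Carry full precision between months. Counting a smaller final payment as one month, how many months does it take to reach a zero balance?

Monthly rate r = 22.1%/12 = 1.84167% = 0.0184167.
While 5% of the post-interest balance exceeds £50.00, each month B ← (B·(1+r))·(1 − 0.05), i.e. B shrinks by the factor (1+r)·0.95 = 0.9675.
This holds for months 1–63. Entering month 64 the balance is £979.63; 5% of the post-interest balance is now below £50.00, so the flat £50.00 minimum applies from here.
From month 64 a fixed £50.00 at rate r clears £979.63 in 25 more payments. Total: 63 + 25 = 88 months.

88 months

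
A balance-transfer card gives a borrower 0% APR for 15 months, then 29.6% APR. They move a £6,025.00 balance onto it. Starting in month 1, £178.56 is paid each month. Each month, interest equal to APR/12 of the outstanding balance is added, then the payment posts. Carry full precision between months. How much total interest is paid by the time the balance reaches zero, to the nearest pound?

Promo months 1–15 at r₀ = 0%/12 = 0; months 16+ at r₁ = 29.6%/12 = 0.0246667.
After month 15 (no interest yet): B = £6,025.00 − 15·£178.56 = £3,346.60.
Then at r₁ with £178.56/mo: n₂ = −ln(1 − r₁·B/P)/ln(1+r₁) ≈ 25.46 → 26 more payments.
Total paid = 40·£178.56 + £83.22 = £7,225.62; interest = £7,225.62 − £6,025.00 = £1,200.62.

£1,201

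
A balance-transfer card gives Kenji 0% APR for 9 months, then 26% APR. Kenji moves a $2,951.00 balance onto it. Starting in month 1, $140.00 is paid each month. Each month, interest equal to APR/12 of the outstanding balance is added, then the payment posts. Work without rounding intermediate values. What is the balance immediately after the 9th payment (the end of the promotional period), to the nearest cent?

$1,691.00

Promo months 1–9 at r₀ = 0%/12 = 0; months 10+ at r₁ = 26%/12 = 0.0216667.
After month 9 (no interest yet): B = $2,951.00 − 9·$140.00 = $1,691.00.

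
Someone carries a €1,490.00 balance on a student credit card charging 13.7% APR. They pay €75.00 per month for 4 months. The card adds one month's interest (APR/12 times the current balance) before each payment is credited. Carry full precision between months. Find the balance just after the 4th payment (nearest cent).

€1,254.04

Monthly rate r = 13.7%/12 = 1.14167% = 0.0114167.
Each month: B ← B·(1+r) − €75.00.
Month 1: interest €17.01; balance after payment €1,432.01.
Month 2: interest €16.35; balance after payment €1,373.36.
Month 3: interest €15.68; balance after payment €1,314.04.
Month 4: interest €15.00; balance after payment €1,254.04.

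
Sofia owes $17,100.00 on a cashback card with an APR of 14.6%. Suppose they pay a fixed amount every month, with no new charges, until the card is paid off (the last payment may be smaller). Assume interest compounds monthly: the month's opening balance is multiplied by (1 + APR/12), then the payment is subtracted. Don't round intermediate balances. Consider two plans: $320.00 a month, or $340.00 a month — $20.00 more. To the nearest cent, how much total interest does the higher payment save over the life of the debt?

$1,179.70

Monthly rate r = 14.6%/12 = 1.21667% = 0.0121667.
At $320.00/mo: n = ⌈−ln(1 − rB₀/P)/ln(1+r)⌉ = 87 payments (last $271.46); total interest = total paid − $17,100.00 = $10,691.46.
At $340.00/mo: 79 payments (last $91.76); total interest $9,511.76.
Interest saved = $10,691.46 − $9,511.76 = $1,179.70.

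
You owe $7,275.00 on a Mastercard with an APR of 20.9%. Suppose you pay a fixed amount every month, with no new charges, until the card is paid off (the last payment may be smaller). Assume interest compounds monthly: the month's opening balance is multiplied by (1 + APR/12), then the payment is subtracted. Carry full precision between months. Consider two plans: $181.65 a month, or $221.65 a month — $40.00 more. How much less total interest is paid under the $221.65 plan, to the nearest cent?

Monthly rate r = 20.9%/12 = 1.74167% = 0.0174167.
At $181.65/mo: n = ⌈−ln(1 − rB₀/P)/ln(1+r)⌉ = 70 payments (last $46.24); total interest = total paid − $7,275.00 = $5,305.09.
At $221.65/mo: 50 payments (last $22.57); total interest $3,608.42.
Interest saved = $5,305.09 − $3,608.42 = $1,696.67.

$1,696.67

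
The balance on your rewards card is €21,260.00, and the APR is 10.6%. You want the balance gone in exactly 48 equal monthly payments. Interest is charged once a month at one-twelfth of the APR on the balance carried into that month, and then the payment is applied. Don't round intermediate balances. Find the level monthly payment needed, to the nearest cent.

€545.36

Monthly rate r = 10.6%/12 = 0.883333% = 0.00883333.
Level-payment amortization: P = B₀·r / (1 − (1+r)^(−n)) = 21260.00·0.00883333 / (1 − 1.00883^(−48)).
Denominator 1 − (1+r)^(−48) = 0.344356635.
P = 187.797 / 0.344356635 ≈ 545.36.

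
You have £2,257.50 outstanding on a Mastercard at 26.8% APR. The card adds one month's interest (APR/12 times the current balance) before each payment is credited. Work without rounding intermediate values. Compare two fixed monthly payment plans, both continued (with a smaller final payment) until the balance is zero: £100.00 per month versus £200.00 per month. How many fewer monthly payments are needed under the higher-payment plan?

18 fewer payments

Monthly rate r = 26.8%/12 = 2.23333% = 0.0223333.
At £100.00/mo: n = ⌈−ln(1 − rB₀/P)/ln(1+r)⌉ = 32 payments (last £76.34); total interest = total paid − £2,257.50 = £918.84.
At £200.00/mo: 14 payments (last £30.44); total interest £372.94.
Payments saved = 32 − 14 = 18.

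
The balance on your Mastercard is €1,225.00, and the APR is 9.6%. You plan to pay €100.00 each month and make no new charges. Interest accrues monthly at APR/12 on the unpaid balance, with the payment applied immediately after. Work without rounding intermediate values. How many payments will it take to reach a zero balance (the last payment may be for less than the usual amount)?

13 payments

Monthly rate r = 9.6%/12 = 0.8% = 0.008.
Recurrence: B ← B·(1+r) − €100.00.
Month 1: interest €9.80; balance after payment €1,134.80.
Month 2: interest €9.08; balance after payment €1,043.88.
Closed form: n = −ln(1 − rB₀/P)/ln(1+r) = −ln(0.902)/ln(1.008) ≈ 12.944, so the balance reaches zero during payment 13.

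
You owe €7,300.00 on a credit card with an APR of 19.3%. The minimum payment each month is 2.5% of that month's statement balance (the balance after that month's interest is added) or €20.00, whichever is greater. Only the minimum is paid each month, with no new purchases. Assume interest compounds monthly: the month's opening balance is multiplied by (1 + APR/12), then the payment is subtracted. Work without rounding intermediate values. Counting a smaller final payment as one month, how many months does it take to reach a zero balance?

Monthly rate r = 19.3%/12 = 1.60833% = 0.0160833.
While 2.5% of the post-interest balance exceeds €20.00, each month B ← (B·(1+r))·(1 − 0.025), i.e. B shrinks by the factor (1+r)·0.975 = 0.99068.
This holds for months 1–238. Entering month 239 the balance is €786.32; 2.5% of the post-interest balance is now below €20.00, so the flat €20.00 minimum applies from here.
From month 239 a fixed €20.00 at rate r clears €786.32 in 63 more payments. Total: 238 + 63 = 301 months.

301 months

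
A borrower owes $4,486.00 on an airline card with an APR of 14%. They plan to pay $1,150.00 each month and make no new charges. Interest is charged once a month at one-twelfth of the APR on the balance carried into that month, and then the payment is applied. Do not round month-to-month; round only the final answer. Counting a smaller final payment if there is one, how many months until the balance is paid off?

5 payments

Monthly rate r = 14%/12 = 1.16667% = 0.0116667.
Recurrence: B ← B·(1+r) − $1,150.00.
Month 1: interest $52.34; balance after payment $3,388.34.
Month 2: interest $39.53; balance after payment $2,277.87.
Month 3: interest $26.58; balance after payment $1,154.44.
Month 4: interest $13.47; balance after payment $17.91.
Month 5: interest $0.21; balance after payment $0.00.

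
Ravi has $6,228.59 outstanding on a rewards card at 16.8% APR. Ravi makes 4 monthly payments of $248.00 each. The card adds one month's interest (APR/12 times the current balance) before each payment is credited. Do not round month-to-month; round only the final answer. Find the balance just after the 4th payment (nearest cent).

$5,571.76

Monthly rate r = 16.8%/12 = 1.4% = 0.014.
Each month: B ← B·(1+r) − $248.00.
Month 1: interest $87.20; balance after payment $6,067.79.
Month 2: interest $84.95; balance after payment $5,904.74.
Month 3: interest $82.67; balance after payment $5,739.41.
Month 4: interest $80.35; balance after payment $5,571.76.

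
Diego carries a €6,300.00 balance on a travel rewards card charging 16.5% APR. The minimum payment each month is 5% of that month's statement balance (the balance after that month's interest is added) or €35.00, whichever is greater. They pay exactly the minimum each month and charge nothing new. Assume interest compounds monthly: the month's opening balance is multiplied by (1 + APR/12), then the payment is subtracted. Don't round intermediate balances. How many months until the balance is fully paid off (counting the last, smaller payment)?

82 months

Monthly rate r = 16.5%/12 = 1.375% = 0.01375.
While 5% of the post-interest balance exceeds €35.00, each month B ← (B·(1+r))·(1 − 0.05), i.e. B shrinks by the factor (1+r)·0.95 = 0.96306.
This holds for months 1–59. Entering month 60 the balance is €683.84; 5% of the post-interest balance is now below €35.00, so the flat €35.00 minimum applies from here.
From month 60 a fixed €35.00 at rate r clears €683.84 in 23 more payments. Total: 59 + 23 = 82 months.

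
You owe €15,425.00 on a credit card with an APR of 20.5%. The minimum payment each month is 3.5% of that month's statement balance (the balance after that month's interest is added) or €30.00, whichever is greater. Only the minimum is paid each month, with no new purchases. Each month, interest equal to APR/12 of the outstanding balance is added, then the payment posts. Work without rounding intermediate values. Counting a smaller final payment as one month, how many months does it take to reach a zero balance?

195 months

Monthly rate r = 20.5%/12 = 1.70833% = 0.0170833.
While 3.5% of the post-interest balance exceeds €30.00, each month B ← (B·(1+r))·(1 − 0.035), i.e. B shrinks by the factor (1+r)·0.965 = 0.98149.
This holds for months 1–156. Entering month 157 the balance is €835.81; 3.5% of the post-interest balance is now below €30.00, so the flat €30.00 minimum applies from here.
From month 157 a fixed €30.00 at rate r clears €835.81 in 39 more payments. Total: 156 + 39 = 195 months.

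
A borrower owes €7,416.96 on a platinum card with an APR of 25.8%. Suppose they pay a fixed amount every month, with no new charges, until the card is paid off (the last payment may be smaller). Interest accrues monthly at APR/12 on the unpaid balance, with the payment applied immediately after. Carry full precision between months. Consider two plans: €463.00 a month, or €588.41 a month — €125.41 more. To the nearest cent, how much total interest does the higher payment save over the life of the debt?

Monthly rate r = 25.8%/12 = 2.15% = 0.0215.
At €463.00/mo: n = ⌈−ln(1 − rB₀/P)/ln(1+r)⌉ = 20 payments (last €393.68); total interest = total paid − €7,416.96 = €1,773.72.
At €588.41/mo: 15 payments (last €506.52); total interest €1,327.30.
Interest saved = €1,773.72 − €1,327.30 = €446.42.

€446.42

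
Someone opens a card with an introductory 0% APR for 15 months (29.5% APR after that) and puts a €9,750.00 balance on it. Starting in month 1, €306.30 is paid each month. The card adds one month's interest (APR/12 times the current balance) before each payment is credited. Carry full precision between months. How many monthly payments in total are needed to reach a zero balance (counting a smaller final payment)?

37 payments

Promo months 1–15 at r₀ = 0%/12 = 0; months 16+ at r₁ = 29.5%/12 = 0.0245833.
After month 15 (no interest yet): B = €9,750.00 − 15·€306.30 = €5,155.50.
Then at r₁ with €306.30/mo: n₂ = −ln(1 − r₁·B/P)/ln(1+r₁) ≈ 21.99 → 22 more payments.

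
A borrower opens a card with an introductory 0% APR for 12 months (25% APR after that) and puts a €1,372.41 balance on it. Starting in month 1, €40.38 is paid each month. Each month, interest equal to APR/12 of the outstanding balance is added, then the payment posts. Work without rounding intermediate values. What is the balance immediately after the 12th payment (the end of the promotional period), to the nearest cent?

€887.85

Promo months 1–12 at r₀ = 0%/12 = 0; months 13+ at r₁ = 25%/12 = 0.0208333.
After month 12 (no interest yet): B = €1,372.41 − 12·€40.38 = €887.85.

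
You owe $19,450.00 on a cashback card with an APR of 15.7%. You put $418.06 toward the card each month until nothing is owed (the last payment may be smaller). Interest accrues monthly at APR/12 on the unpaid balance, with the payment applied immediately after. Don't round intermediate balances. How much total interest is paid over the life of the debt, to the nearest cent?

$10,727.14

Monthly rate r = 15.7%/12 = 1.30833% = 0.0130833.
Payoff takes n = ⌈−ln(1 − rB₀/P)/ln(1+r)⌉ = ⌈72.183⌉ = 73 payments; the last is $76.82.
Total paid = 72·$418.06 + $76.82 = $30,177.14.
Total interest = total paid − principal = $30,177.14 − $19,450.00 = $10,727.14.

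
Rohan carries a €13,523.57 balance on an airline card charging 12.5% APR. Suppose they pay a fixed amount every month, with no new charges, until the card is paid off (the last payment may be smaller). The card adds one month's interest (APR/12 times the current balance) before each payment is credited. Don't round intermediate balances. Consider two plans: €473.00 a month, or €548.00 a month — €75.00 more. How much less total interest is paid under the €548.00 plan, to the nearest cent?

€424.61

Monthly rate r = 12.5%/12 = 1.04167% = 0.0104167.
At €473.00/mo: n = ⌈−ln(1 − rB₀/P)/ln(1+r)⌉ = 35 payments (last €56.66); total interest = total paid − €13,523.57 = €2,615.09.
At €548.00/mo: 29 payments (last €370.05); total interest €2,190.48.
Interest saved = €2,615.09 − €2,190.48 = €424.61.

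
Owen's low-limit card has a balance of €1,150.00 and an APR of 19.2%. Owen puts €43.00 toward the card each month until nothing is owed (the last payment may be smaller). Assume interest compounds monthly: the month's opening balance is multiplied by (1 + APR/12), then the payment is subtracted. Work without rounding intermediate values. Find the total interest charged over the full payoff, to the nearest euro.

Monthly rate r = 19.2%/12 = 1.6% = 0.016.
Payoff takes n = ⌈−ln(1 − rB₀/P)/ln(1+r)⌉ = ⌈35.182⌉ = 36 payments; the last is €7.87.
Total paid = 35·€43.00 + €7.87 = €1,512.87.
Total interest = total paid − principal = €1,512.87 − €1,150.00 = €362.87.

€363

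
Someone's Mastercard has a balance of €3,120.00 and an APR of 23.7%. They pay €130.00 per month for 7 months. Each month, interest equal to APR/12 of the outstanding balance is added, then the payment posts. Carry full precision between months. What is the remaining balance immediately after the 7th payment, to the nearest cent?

Monthly rate r = 23.7%/12 = 1.975% = 0.01975.
Each month: B ← B·(1+r) − €130.00.
Month 1: interest €61.62; balance after payment €3,051.62.
Month 2: interest €60.27; balance after payment €2,981.89.
Month 3: interest €58.89; balance after payment €2,910.78.
Month 4: interest €57.49; balance after payment €2,838.27.
Month 5: interest €56.06; balance after payment €2,764.33.
Month 6: interest €54.60; balance after payment €2,688.92.
Month 7: interest €53.11; balance after payment €2,612.03.

€2,612.03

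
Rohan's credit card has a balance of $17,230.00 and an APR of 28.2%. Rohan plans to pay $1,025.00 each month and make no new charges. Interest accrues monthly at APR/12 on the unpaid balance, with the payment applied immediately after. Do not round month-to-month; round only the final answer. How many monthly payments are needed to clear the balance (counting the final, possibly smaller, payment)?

Monthly rate r = 28.2%/12 = 2.35% = 0.0235.
Recurrence: B ← B·(1+r) − $1,025.00.
Month 1: interest $404.90; balance after payment $16,609.90.
Month 2: interest $390.33; balance after payment $15,975.24.
Closed form: n = −ln(1 − rB₀/P)/ln(1+r) = −ln(0.60497)/ln(1.0235) ≈ 21.636, so the balance reaches zero during payment 22.

22 payments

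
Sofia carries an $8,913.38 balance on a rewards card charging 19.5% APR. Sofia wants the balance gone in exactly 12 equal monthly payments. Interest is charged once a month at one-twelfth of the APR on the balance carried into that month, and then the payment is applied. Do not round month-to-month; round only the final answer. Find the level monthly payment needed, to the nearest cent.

$823.56

Monthly rate r = 19.5%/12 = 1.625% = 0.01625.
Level-payment amortization: P = B₀·r / (1 − (1+r)^(−n)) = 8913.38·0.01625 / (1 − 1.01625^(−12)).
Denominator 1 − (1+r)^(−12) = 0.175874605.
P = 144.842 / 0.175874605 ≈ 823.56.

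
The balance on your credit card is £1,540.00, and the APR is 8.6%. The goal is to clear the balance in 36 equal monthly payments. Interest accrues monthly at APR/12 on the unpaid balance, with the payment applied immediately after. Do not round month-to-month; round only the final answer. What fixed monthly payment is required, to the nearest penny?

£48.69

Monthly rate r = 8.6%/12 = 0.716667% = 0.00716667.
Level-payment amortization: P = B₀·r / (1 − (1+r)^(−n)) = 1540.00·0.00716667 / (1 − 1.00717^(−36)).
Denominator 1 − (1+r)^(−36) = 0.226693571.
P = 11.0367 / 0.226693571 ≈ 48.69.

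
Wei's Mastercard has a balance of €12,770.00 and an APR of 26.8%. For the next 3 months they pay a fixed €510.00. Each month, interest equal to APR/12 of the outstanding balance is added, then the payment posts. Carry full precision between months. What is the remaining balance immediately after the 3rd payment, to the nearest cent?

Monthly rate r = 26.8%/12 = 2.23333% = 0.0223333.
Each month: B ← B·(1+r) − €510.00.
Month 1: interest €285.20; balance after payment €12,545.20.
Month 2: interest €280.18; balance after payment €12,315.37.
Month 3: interest €275.04; balance after payment €12,080.42.

€12,080.42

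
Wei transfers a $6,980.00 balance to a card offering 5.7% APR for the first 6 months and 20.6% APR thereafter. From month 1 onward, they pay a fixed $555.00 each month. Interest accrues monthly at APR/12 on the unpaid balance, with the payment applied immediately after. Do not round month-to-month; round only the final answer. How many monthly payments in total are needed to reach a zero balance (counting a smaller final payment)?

14 months

Promo months 1–6 at r₀ = 5.7%/12 = 0.00475; months 7+ at r₁ = 20.6%/12 = 0.0171667.
After month 6: iterate B ← B·(1+r₀) − $555.00 for 6 months → $3,811.51.
Then at r₁ with $555.00/mo: n₂ = −ln(1 − r₁·B/P)/ln(1+r₁) ≈ 7.37 → 8 more payments.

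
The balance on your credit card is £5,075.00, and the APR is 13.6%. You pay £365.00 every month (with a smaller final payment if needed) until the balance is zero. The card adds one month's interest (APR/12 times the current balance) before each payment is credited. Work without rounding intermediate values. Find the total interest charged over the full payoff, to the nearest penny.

£479.14

Monthly rate r = 13.6%/12 = 1.13333% = 0.0113333.
Payoff takes n = ⌈−ln(1 − rB₀/P)/ln(1+r)⌉ = ⌈15.216⌉ = 16 payments; the last is £79.14.
Total paid = 15·£365.00 + £79.14 = £5,554.14.
Total interest = total paid − principal = £5,554.14 − £5,075.00 = £479.14.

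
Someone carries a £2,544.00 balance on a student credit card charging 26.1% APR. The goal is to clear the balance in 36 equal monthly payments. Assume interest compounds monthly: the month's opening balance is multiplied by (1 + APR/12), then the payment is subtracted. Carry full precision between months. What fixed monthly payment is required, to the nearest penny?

Monthly rate r = 26.1%/12 = 2.175% = 0.02175.
Level-payment amortization: P = B₀·r / (1 − (1+r)^(−n)) = 2544.00·0.02175 / (1 − 1.02175^(−36)).
Denominator 1 − (1+r)^(−36) = 0.539114834.
P = 55.332 / 0.539114834 ≈ 102.63.

£102.63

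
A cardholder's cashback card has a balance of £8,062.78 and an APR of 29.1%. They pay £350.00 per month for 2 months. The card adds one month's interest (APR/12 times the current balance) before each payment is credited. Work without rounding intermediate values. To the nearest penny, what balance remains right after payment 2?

Monthly rate r = 29.1%/12 = 2.425% = 0.02425.
Each month: B ← B·(1+r) − £350.00.
Month 1: interest £195.52; balance after payment £7,908.30.
Month 2: interest £191.78; balance after payment £7,750.08.

£7,750.08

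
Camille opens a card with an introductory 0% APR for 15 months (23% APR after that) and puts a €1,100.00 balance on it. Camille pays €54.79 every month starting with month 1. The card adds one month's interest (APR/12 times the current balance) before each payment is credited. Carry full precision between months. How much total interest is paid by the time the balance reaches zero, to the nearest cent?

€17.40

Promo months 1–15 at r₀ = 0%/12 = 0; months 16+ at r₁ = 23%/12 = 0.0191667.
After month 15 (no interest yet): B = €1,100.00 − 15·€54.79 = €278.15.
Then at r₁ with €54.79/mo: n₂ = −ln(1 − r₁·B/P)/ln(1+r₁) ≈ 5.39 → 6 more payments.
Total paid = 20·€54.79 + €21.60 = €1,117.40; interest = €1,117.40 − €1,100.00 = €17.40.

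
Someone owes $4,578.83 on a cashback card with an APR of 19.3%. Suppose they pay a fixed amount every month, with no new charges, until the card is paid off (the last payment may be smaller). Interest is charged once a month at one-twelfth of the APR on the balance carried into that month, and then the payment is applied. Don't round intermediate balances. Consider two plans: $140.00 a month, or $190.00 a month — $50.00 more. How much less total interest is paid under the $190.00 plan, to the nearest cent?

Monthly rate r = 19.3%/12 = 1.60833% = 0.0160833.
At $140.00/mo: n = ⌈−ln(1 − rB₀/P)/ln(1+r)⌉ = 47 payments (last $111.13); total interest = total paid − $4,578.83 = $1,972.30.
At $190.00/mo: 31 payments (last $139.61); total interest $1,260.78.
Interest saved = $1,972.30 − $1,260.78 = $711.52.

$711.52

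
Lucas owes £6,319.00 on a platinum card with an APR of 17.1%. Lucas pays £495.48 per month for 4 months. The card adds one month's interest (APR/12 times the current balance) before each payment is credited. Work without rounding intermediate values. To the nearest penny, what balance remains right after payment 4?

£4,662.27

Monthly rate r = 17.1%/12 = 1.425% = 0.01425.
Each month: B ← B·(1+r) − £495.48.
Month 1: interest £90.05; balance after payment £5,913.57.
Month 2: interest £84.27; balance after payment £5,502.35.
Month 3: interest £78.41; balance after payment £5,085.28.
Month 4: interest £72.47; balance after payment £4,662.27.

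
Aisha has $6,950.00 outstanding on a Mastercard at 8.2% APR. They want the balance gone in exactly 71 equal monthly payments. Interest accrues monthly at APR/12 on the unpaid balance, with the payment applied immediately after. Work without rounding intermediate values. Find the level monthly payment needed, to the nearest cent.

$123.87

Monthly rate r = 8.2%/12 = 0.683333% = 0.00683333.
Level-payment amortization: P = B₀·r / (1 − (1+r)^(−n)) = 6950.00·0.00683333 / (1 − 1.00683^(−71)).
Denominator 1 − (1+r)^(−71) = 0.383388755.
P = 47.4917 / 0.383388755 ≈ 123.87.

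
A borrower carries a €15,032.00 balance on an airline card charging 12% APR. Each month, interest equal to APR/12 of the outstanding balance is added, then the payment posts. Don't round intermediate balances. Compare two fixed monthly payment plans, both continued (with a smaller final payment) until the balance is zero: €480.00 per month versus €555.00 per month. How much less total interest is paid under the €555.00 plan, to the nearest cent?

Monthly rate r = 12%/12 = 1% = 0.01.
At €480.00/mo: n = ⌈−ln(1 − rB₀/P)/ln(1+r)⌉ = 38 payments (last €362.31); total interest = total paid − €15,032.00 = €3,090.31.
At €555.00/mo: 32 payments (last €413.90); total interest €2,586.90.
Interest saved = €3,090.31 − €2,586.90 = €503.41.

€503.41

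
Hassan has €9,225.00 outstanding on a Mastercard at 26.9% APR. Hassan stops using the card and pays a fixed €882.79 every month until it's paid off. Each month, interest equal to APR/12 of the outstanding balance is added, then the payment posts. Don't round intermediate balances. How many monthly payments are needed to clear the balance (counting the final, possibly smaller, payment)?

13 payments

Monthly rate r = 26.9%/12 = 2.24167% = 0.0224167.
Recurrence: B ← B·(1+r) − €882.79.
Month 1: interest €206.79; balance after payment €8,549.00.
Month 2: interest €191.64; balance after payment €7,857.85.
Closed form: n = −ln(1 − rB₀/P)/ln(1+r) = −ln(0.76575)/ln(1.02242) ≈ 12.039, so the balance reaches zero during payment 13.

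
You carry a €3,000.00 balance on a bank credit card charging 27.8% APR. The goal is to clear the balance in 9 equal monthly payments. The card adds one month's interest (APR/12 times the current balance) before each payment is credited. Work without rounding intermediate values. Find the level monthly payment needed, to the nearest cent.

Monthly rate r = 27.8%/12 = 2.31667% = 0.0231667.
Level-payment amortization: P = B₀·r / (1 − (1+r)^(−n)) = 3000.00·0.0231667 / (1 − 1.02317^(−9)).
Denominator 1 − (1+r)^(−9) = 0.18626583.
P = 69.5 / 0.18626583 ≈ 373.12.

€373.12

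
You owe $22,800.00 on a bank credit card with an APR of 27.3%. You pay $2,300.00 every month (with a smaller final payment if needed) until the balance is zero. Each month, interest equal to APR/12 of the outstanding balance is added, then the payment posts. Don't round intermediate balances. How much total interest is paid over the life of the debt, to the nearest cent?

Monthly rate r = 27.3%/12 = 2.275% = 0.02275.
Payoff takes n = ⌈−ln(1 − rB₀/P)/ln(1+r)⌉ = ⌈11.361⌉ = 12 payments; the last is $836.18.
Total paid = 11·$2,300.00 + $836.18 = $26,136.18.
Total interest = total paid − principal = $26,136.18 − $22,800.00 = $3,336.18.

$3,336.18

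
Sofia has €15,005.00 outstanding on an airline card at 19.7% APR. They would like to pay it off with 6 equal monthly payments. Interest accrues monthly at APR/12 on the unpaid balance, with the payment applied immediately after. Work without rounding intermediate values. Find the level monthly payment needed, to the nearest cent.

Monthly rate r = 19.7%/12 = 1.64167% = 0.0164167.
Level-payment amortization: P = B₀·r / (1 − (1+r)^(−n)) = 15005.00·0.0164167 / (1 − 1.01642^(−6)).
Denominator 1 − (1+r)^(−6) = 0.0930792607.
P = 246.332 / 0.0930792607 ≈ 2646.48.

€2,646.48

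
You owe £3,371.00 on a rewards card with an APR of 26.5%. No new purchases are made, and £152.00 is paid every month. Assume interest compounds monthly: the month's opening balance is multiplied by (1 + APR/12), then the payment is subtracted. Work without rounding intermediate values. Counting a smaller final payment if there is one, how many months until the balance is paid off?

31 months

Monthly rate r = 26.5%/12 = 2.20833% = 0.0220833.
Recurrence: B ← B·(1+r) − £152.00.
Month 1: interest £74.44; balance after payment £3,293.44.
Month 2: interest £72.73; balance after payment £3,214.17.
Closed form: n = −ln(1 − rB₀/P)/ln(1+r) = −ln(0.51024)/ln(1.02208) ≈ 30.805, so the balance reaches zero during payment 31.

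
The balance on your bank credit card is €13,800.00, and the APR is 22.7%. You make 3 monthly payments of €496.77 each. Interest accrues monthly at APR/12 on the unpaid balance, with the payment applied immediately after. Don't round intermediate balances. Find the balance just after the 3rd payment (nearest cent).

Monthly rate r = 22.7%/12 = 1.89167% = 0.0189167.
Each month: B ← B·(1+r) − €496.77.
Month 1: interest €261.05; balance after payment €13,564.28.
Month 2: interest €256.59; balance after payment €13,324.10.
Month 3: interest €252.05; balance after payment €13,079.38.

€13,079.38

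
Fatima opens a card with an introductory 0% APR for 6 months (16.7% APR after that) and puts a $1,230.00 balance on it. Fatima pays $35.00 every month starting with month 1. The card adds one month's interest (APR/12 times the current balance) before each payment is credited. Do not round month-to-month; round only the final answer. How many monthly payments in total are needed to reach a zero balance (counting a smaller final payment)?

Promo months 1–6 at r₀ = 0%/12 = 0; months 7+ at r₁ = 16.7%/12 = 0.0139167.
After month 6 (no interest yet): B = $1,230.00 − 6·$35.00 = $1,020.00.
Then at r₁ with $35.00/mo: n₂ = −ln(1 − r₁·B/P)/ln(1+r₁) ≈ 37.64 → 38 more payments.

44 months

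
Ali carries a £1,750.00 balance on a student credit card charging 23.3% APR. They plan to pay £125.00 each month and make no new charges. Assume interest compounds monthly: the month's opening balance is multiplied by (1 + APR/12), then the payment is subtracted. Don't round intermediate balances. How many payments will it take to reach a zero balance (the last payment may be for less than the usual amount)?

Monthly rate r = 23.3%/12 = 1.94167% = 0.0194167.
Recurrence: B ← B·(1+r) − £125.00.
Month 1: interest £33.98; balance after payment £1,658.98.
Month 2: interest £32.21; balance after payment £1,566.19.
Closed form: n = −ln(1 − rB₀/P)/ln(1+r) = −ln(0.72817)/ln(1.01942) ≈ 16.496, so the balance reaches zero during payment 17.

17 months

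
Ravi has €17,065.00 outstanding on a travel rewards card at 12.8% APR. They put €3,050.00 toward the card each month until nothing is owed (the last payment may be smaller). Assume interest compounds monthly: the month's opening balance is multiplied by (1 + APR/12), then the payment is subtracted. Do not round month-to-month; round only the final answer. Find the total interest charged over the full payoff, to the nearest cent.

Monthly rate r = 12.8%/12 = 1.06667% = 0.0106667.
Payoff takes n = ⌈−ln(1 − rB₀/P)/ln(1+r)⌉ = ⌈5.800⌉ = 6 payments; the last is €2,441.71.
Total paid = 5·€3,050.00 + €2,441.71 = €17,691.71.
Total interest = total paid − principal = €17,691.71 − €17,065.00 = €626.71.

€626.71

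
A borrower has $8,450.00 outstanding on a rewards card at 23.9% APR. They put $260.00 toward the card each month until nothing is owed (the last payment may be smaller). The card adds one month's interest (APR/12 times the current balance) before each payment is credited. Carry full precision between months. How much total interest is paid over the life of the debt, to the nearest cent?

Monthly rate r = 23.9%/12 = 1.99167% = 0.0199167.
Payoff takes n = ⌈−ln(1 − rB₀/P)/ln(1+r)⌉ = ⌈52.843⌉ = 53 payments; the last is $219.53.
Total paid = 52·$260.00 + $219.53 = $13,739.53.
Total interest = total paid − principal = $13,739.53 − $8,450.00 = $5,289.53.

$5,289.53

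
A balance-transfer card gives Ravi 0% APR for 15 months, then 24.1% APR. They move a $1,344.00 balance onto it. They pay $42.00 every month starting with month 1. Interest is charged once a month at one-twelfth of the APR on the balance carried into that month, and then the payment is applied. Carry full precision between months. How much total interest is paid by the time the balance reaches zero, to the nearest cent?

$168.20

Promo months 1–15 at r₀ = 0%/12 = 0; months 16+ at r₁ = 24.1%/12 = 0.0200833.
After month 15 (no interest yet): B = $1,344.00 − 15·$42.00 = $714.00.
Then at r₁ with $42.00/mo: n₂ = −ln(1 − r₁·B/P)/ln(1+r₁) ≈ 21.00 → 22 more payments.
Total paid = 36·$42.00 + $0.20 = $1,512.20; interest = $1,512.20 − $1,344.00 = $168.20.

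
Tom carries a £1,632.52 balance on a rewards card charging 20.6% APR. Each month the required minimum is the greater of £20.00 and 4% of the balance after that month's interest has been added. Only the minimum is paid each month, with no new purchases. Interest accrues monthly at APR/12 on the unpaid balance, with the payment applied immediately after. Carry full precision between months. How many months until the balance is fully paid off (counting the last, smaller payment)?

Monthly rate r = 20.6%/12 = 1.71667% = 0.0171667.
While 4% of the post-interest balance exceeds £20.00, each month B ← (B·(1+r))·(1 − 0.04), i.e. B shrinks by the factor (1+r)·0.96 = 0.97648.
This holds for months 1–51. Entering month 52 the balance is £484.94; 4% of the post-interest balance is now below £20.00, so the flat £20.00 minimum applies from here.
From month 52 a fixed £20.00 at rate r clears £484.94 in 32 more payments. Total: 51 + 32 = 83 months.

83 months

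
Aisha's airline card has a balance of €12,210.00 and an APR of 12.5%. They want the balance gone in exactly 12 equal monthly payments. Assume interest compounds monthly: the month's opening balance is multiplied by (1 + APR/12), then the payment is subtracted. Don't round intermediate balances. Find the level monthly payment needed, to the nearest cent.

Monthly rate r = 12.5%/12 = 1.04167% = 0.0104167.
Level-payment amortization: P = B₀·r / (1 − (1+r)^(−n)) = 12210.00·0.0104167 / (1 − 1.01042^(−12)).
Denominator 1 − (1+r)^(−12) = 0.11693233.
P = 127.188 / 0.11693233 ≈ 1087.70.

€1,087.70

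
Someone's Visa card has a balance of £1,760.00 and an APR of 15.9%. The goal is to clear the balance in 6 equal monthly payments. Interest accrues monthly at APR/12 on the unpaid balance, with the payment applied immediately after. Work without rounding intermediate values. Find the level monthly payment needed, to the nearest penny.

Monthly rate r = 15.9%/12 = 1.325% = 0.01325.
Level-payment amortization: P = B₀·r / (1 − (1+r)^(−n)) = 1760.00·0.01325 / (1 − 1.01325^(−6)).
Denominator 1 − (1+r)^(−6) = 0.0759396717.
P = 23.32 / 0.0759396717 ≈ 307.09.

£307.09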